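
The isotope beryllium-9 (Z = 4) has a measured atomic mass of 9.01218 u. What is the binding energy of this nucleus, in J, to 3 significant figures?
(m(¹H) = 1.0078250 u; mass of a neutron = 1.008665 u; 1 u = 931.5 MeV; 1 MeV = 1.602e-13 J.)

9.32e-12 J

Total constituent mass: 4 × 1.0078250 + 5 × 1.008665 = 9.0746250 u
Mass defect Δm = 9.0746250 − 9.01218 = 0.0624450 u
E_B = 0.0624450 × 931.5 = 58.1675 MeV
In joules: 58.1675 MeV × 1.602e-13 J/MeV = 9.3184e-12 J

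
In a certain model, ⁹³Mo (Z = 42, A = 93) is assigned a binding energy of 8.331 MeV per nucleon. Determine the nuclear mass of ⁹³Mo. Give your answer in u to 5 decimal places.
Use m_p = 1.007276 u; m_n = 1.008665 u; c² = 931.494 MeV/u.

Total binding energy = 93 × 8.331 = 774.783 MeV
Mass defect = 774.783 MeV / (931.494 MeV/u) = 0.8317638 u
Constituent mass = 42(1.007276) + 51(1.008665) = 93.747507 u
Nuclear mass = 93.747507 − 0.8317638 = 92.9157432 u ≈ 92.91574 u (to 5 decimal places)

92.91574 u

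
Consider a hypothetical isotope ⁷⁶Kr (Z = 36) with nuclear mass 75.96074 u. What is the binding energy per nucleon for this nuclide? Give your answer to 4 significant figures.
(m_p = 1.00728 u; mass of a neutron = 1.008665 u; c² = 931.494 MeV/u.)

Z = 36, so N = A − Z = 76 − 36 = 40.
Mass of separated nucleons = 36(1.00728) + 40(1.008665) = 36.26208 + 40.346600 = 76.608680 u
Δm = 76.608680 − 75.96074 = 0.647940 u
Converting to energy: 0.647940 u × 931.494 MeV/u = 603.552 MeV
Dividing by A = 76 gives 7.941 MeV per nucleon.

7.941 MeV/nucleon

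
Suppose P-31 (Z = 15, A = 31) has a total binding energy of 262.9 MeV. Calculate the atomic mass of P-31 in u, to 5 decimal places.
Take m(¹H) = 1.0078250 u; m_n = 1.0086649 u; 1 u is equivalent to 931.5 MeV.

30.97378 u

Mass defect = 262.9 MeV / (931.5 MeV/u) = 0.2822330 u
Constituent mass = 15(1.0078250) + 16(1.0086649) = 31.2560134 u
Atomic mass = 31.2560134 − 0.2822330 = 30.9737804 u ≈ 30.97378 u (to 5 decimal places)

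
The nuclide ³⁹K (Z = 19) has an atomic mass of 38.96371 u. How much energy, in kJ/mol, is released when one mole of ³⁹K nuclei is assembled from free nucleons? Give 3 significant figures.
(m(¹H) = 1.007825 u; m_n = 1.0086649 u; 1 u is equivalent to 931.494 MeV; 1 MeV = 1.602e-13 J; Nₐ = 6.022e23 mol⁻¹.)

3.22e+10 kJ/mol

Z = 19, so N = A − Z = 39 − 19 = 20.
Mass of separated nucleons = 19(1.007825) + 20(1.0086649) = 19.148675 + 20.1732980 = 39.3219730 u
The mass defect is 39.3219730 − 38.96371 = 0.3582630 u.
Binding energy = Δm·c² = 0.3582630 × 931.494 MeV/u = 333.720 MeV
Per nucleus in joules: 333.720 MeV × 1.602e-13 J/MeV = 5.3462e-11 J
Per mole: 5.3462e-11 J × 6.022e23 mol⁻¹ = 3.2195e+13 J/mol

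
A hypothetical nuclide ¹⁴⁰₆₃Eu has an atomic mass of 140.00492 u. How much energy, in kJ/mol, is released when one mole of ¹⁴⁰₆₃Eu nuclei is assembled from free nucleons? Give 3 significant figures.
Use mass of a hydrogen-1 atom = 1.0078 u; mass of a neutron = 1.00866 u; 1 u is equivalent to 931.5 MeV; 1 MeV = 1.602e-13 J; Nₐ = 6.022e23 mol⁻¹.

1.04e+11 kJ/mol

Total constituent mass: 63 × 1.0078 + 77 × 1.00866 = 141.15822 u
The mass defect is 141.15822 − 140.00492 = 1.15330 u.
E_B = 1.15330 × 931.5 = 1074.30 MeV
Per nucleus in joules: 1074.30 MeV × 1.602e-13 J/MeV = 1.7210e-10 J
Per mole: 1.7210e-10 J × 6.022e23 mol⁻¹ = 1.0364e+14 J/mol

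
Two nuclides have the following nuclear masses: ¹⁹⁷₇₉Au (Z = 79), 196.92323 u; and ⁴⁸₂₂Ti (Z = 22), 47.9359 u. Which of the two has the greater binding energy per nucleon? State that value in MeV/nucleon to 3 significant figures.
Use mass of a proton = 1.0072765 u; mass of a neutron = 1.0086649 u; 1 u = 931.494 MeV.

¹⁹⁷₇₉Au: Σm = 79(1.0072765) + 118(1.0086649) = 198.5973017 u; Δm = 1.6740717 u; E_B = 1559.4 MeV; E_B/A = 7.916 MeV
⁴⁸₂₂Ti: Σm = 22(1.0072765) + 26(1.0086649) = 48.3853704 u; Δm = 0.4494704 u; E_B = 418.679 MeV; E_B/A = 8.722 MeV
⁴⁸₂₂Ti has the higher binding energy per nucleon, so it is the more tightly bound nucleus.

⁴⁸₂₂Ti; 8.72 MeV/nucleon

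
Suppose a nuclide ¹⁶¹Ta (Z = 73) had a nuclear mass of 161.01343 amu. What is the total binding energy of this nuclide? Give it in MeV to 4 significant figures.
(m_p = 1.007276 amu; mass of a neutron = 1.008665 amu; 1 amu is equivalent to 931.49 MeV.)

The nucleus contains 73 protons and 161 − 73 = 88 neutrons.
Total constituent mass: 73 × 1.007276 + 88 × 1.008665 = 162.293668 amu
Δm = 162.293668 − 161.01343 = 1.280238 amu
E_B = 1.280238 × 931.49 = 1192.53 MeV

1193 MeV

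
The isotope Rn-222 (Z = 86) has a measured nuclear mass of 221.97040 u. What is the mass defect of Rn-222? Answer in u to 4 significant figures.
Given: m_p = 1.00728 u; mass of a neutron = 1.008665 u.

1.834 u

Mass of separated nucleons = 86(1.00728) + 136(1.008665) = 86.62608 + 137.178440 = 223.804520 u
Mass defect Δm = 223.804520 − 221.97040 = 1.834120 u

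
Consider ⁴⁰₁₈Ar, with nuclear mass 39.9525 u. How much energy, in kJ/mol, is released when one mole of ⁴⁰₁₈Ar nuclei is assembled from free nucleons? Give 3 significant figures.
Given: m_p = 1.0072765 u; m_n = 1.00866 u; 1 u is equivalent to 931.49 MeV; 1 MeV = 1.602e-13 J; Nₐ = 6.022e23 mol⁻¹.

3.32e+10 kJ/mol

The nucleus contains 18 protons and 40 − 18 = 22 neutrons.
Σm = 18·m_p + 22·m_n = 18.1309770 + 22.19052 = 40.3214970 u
Δm = 40.3214970 − 39.9525 = 0.3689970 u
Converting to energy: 0.3689970 u × 931.49 MeV/u = 343.717 MeV
Per nucleus in joules: 343.717 MeV × 1.602e-13 J/MeV = 5.5063e-11 J
Per mole: 5.5063e-11 J × 6.022e23 mol⁻¹ = 3.3159e+13 J/mol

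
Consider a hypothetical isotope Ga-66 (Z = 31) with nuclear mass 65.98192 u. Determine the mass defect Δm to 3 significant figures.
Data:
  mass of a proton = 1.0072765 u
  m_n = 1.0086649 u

The nucleus contains 31 protons and 66 − 31 = 35 neutrons.
Mass of separated nucleons = 31(1.0072765) + 35(1.0086649) = 31.2255715 + 35.3032715 = 66.5288430 u
Δm = 66.5288430 − 65.98192 = 0.5469230 u

0.547 u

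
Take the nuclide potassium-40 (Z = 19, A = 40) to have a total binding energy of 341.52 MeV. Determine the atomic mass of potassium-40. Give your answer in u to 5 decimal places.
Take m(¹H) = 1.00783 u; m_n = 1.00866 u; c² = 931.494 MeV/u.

39.96399 u

Mass defect = 341.52 MeV / (931.494 MeV/u) = 0.3666368 u
Constituent mass = 19(1.00783) + 21(1.00866) = 40.33063 u
Atomic mass = 40.33063 − 0.3666368 = 39.9639932 u ≈ 39.96399 u (to 5 decimal places)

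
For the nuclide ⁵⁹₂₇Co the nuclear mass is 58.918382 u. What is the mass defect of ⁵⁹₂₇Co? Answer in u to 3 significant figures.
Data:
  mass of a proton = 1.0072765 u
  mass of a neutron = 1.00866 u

Total constituent mass: 27 × 1.0072765 + 32 × 1.00866 = 59.4735855 u
The mass defect is 59.4735855 − 58.918382 = 0.5552035 u.

0.555 u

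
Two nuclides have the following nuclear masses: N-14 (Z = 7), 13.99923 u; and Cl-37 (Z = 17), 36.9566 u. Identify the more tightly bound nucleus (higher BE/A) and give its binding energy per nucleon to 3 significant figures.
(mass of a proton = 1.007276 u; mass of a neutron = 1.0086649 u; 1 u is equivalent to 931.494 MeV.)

Cl-37; 8.57 MeV/nucleon

N-14: Σm = 7(1.007276) + 7(1.0086649) = 14.1115863 u; Δm = 0.1123563 u; E_B = 104.66 MeV; E_B/A = 7.476 MeV
Cl-37: Σm = 17(1.007276) + 20(1.0086649) = 37.2969900 u; Δm = 0.3403900 u; E_B = 317.07 MeV; E_B/A = 8.569 MeV
Cl-37 has the higher binding energy per nucleon, so it is the more tightly bound nucleus.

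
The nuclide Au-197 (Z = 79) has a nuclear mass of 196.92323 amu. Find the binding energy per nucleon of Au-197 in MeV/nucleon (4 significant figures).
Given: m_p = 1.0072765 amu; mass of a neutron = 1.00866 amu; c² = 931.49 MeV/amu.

Z = 79, so N = A − Z = 197 − 79 = 118.
Mass of separated nucleons = 79(1.0072765) + 118(1.00866) = 79.5748435 + 119.02188 = 198.5967235 amu
Mass defect Δm = 198.5967235 − 196.92323 = 1.6734935 amu
Converting to energy: 1.6734935 amu × 931.49 MeV/amu = 1558.84 MeV
Dividing by A = 197 gives 7.913 MeV per nucleon.

7.913 MeV/nucleon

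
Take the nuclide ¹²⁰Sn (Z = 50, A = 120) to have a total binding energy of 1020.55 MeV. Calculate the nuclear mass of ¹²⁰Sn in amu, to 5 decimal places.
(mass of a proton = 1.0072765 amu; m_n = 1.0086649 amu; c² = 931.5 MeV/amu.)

Mass defect = 1020.55 MeV / (931.5 MeV/amu) = 1.0955985 amu
Constituent mass = 50(1.0072765) + 70(1.0086649) = 120.9703680 amu
Nuclear mass = 120.9703680 − 1.0955985 = 119.8747695 amu ≈ 119.87477 amu (to 5 decimal places)

119.87477 amu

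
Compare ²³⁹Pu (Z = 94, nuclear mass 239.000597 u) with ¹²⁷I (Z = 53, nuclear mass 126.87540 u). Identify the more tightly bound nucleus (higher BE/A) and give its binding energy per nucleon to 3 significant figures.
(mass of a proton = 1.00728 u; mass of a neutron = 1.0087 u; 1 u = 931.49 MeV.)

²³⁹Pu: Σm = 94(1.00728) + 145(1.0087) = 240.94582 u; Δm = 1.945223 u; E_B = 1811.96 MeV; E_B/A = 7.581 MeV
¹²⁷I: Σm = 53(1.00728) + 74(1.0087) = 128.02964 u; Δm = 1.15424 u; E_B = 1075.2 MeV; E_B/A = 8.466 MeV
¹²⁷I has the higher binding energy per nucleon, so it is the more tightly bound nucleus.

¹²⁷I; 8.47 MeV/nucleon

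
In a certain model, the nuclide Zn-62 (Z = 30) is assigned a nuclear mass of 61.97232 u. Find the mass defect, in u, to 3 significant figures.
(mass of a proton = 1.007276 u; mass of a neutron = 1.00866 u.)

0.523 u

Mass of separated nucleons = 30(1.007276) + 32(1.00866) = 30.218280 + 32.27712 = 62.495400 u
Δm = 62.495400 − 61.97232 = 0.523080 u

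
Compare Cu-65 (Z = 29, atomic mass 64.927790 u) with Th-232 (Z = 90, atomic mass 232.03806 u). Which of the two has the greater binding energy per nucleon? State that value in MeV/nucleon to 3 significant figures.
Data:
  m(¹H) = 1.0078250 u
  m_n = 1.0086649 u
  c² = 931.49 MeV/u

Cu-65: Σm = 29(1.0078250) + 36(1.0086649) = 65.5388614 u; Δm = 0.6110714 u; E_B = 569.21 MeV; E_B/A = 8.757 MeV
Th-232: Σm = 90(1.0078250) + 142(1.0086649) = 233.9346658 u; Δm = 1.8966058 u; E_B = 1766.669 MeV; E_B/A = 7.61495 MeV
Cu-65 has the higher binding energy per nucleon, so it is the more tightly bound nucleus.

Cu-65; 8.76 MeV/nucleon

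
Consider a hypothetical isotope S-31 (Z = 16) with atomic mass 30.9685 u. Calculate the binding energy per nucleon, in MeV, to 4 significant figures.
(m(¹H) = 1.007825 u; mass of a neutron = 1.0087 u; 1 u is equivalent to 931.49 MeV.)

Σm = 16·m(¹H) + 15·m_n = 16.125200 + 15.1305 = 31.255700 u
The mass defect is 31.255700 − 30.9685 = 0.287200 u.
Converting to energy: 0.287200 u × 931.49 MeV/u = 267.524 MeV
Dividing by A = 31 gives 8.630 MeV per nucleon.

8.630 MeV/nucleon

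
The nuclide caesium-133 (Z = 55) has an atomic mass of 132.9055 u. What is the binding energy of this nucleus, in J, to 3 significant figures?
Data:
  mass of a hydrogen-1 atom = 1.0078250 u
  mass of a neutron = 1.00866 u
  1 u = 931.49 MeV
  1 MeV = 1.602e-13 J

1.79e-10 J

The nucleus contains 55 protons and 133 − 55 = 78 neutrons.
Σm = 55·m(¹H) + 78·m_n = 55.4303750 + 78.67548 = 134.1058550 u
The mass defect is 134.1058550 − 132.9055 = 1.2003550 u.
E_B = 1.2003550 × 931.49 = 1118.12 MeV
In joules: 1118.12 MeV × 1.602e-13 J/MeV = 1.7912e-10 J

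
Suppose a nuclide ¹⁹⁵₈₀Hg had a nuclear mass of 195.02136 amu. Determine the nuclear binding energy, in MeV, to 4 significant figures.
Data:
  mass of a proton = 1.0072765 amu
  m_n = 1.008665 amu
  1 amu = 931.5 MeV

With 80 protons and 115 neutrons (A = 195):
Mass of separated nucleons = 80(1.0072765) + 115(1.008665) = 80.5821200 + 115.996475 = 196.5785950 amu
Mass defect Δm = 196.5785950 − 195.02136 = 1.5572350 amu
Converting to energy: 1.5572350 amu × 931.5 MeV/amu = 1450.56 MeV

1451 MeV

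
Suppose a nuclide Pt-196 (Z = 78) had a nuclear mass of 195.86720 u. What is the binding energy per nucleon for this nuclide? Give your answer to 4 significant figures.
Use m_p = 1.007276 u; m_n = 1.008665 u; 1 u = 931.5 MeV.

8.188 MeV/nucleon

Z = 78, so N = A − Z = 196 − 78 = 118.
Σm = 78·m_p + 118·m_n = 78.567528 + 119.022470 = 197.589998 u
The mass defect is 197.589998 − 195.86720 = 1.722798 u.
E_B = 1.722798 × 931.5 = 1604.79 MeV
BE/A = 1604.79 MeV / 196 = 8.188 MeV/nucleon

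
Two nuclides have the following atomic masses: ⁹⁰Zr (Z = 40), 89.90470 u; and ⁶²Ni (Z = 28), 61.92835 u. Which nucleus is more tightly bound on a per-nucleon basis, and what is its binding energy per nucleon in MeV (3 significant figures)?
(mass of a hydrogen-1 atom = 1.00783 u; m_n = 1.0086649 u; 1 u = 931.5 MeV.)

⁹⁰Zr: Σm = 40(1.00783) + 50(1.0086649) = 90.7464450 u; Δm = 0.8417450 u; E_B = 784.09 MeV; E_B/A = 8.712 MeV
⁶²Ni: Σm = 28(1.00783) + 34(1.0086649) = 62.5138466 u; Δm = 0.5854966 u; E_B = 545.39 MeV; E_B/A = 8.797 MeV
⁶²Ni has the higher binding energy per nucleon, so it is the more tightly bound nucleus.

⁶²Ni; 8.80 MeV/nucleon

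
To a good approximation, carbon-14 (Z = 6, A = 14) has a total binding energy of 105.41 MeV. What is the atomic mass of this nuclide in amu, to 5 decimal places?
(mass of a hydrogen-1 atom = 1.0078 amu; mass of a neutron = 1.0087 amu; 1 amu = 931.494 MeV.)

14.00324 amu

Mass defect = 105.41 MeV / (931.494 MeV/amu) = 0.1131623 amu
Constituent mass = 6(1.0078) + 8(1.0087) = 14.1164 amu
Atomic mass = 14.1164 − 0.1131623 = 14.0032377 amu ≈ 14.00324 amu (to 5 decimal places)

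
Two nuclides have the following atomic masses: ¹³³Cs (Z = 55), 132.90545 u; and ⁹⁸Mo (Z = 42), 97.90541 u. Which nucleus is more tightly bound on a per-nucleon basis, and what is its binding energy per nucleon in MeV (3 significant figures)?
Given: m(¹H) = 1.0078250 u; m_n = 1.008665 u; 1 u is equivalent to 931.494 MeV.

⁹⁸Mo; 8.64 MeV/nucleon

¹³³Cs: Σm = 55(1.0078250) + 78(1.008665) = 134.1062450 u; Δm = 1.2007950 u; E_B = 1118.5 MeV; E_B/A = 8.410 MeV
⁹⁸Mo: Σm = 42(1.0078250) + 56(1.008665) = 98.8138900 u; Δm = 0.9084800 u; E_B = 846.24 MeV; E_B/A = 8.635 MeV
⁹⁸Mo has the higher binding energy per nucleon, so it is the more tightly bound nucleus.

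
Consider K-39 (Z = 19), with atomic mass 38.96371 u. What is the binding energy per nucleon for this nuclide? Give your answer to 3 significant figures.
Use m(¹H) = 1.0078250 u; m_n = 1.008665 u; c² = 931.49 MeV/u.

8.56 MeV/nucleon

Mass of separated nucleons = 19(1.0078250) + 20(1.008665) = 19.1486750 + 20.173300 = 39.3219750 u
Mass defect Δm = 39.3219750 − 38.96371 = 0.3582650 u
E_B = 0.3582650 × 931.49 = 333.720 MeV
BE/A = 333.720 MeV / 39 = 8.557 MeV/nucleon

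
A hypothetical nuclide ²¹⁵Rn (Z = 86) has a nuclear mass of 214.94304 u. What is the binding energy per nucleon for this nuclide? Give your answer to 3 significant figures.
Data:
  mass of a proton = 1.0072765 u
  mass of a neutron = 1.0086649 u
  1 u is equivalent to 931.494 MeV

7.80 MeV/nucleon

Mass of separated nucleons = 86(1.0072765) + 129(1.0086649) = 86.6257790 + 130.1177721 = 216.7435511 u
Mass defect Δm = 216.7435511 − 214.94304 = 1.8005111 u
Converting to energy: 1.8005111 u × 931.494 MeV/u = 1677.17 MeV
BE/A = 1677.17 MeV / 215 = 7.801 MeV/nucleon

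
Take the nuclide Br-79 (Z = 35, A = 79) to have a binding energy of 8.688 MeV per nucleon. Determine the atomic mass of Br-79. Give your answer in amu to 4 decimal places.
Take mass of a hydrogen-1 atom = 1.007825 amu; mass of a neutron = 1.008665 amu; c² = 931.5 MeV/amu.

78.9183 amu

Total binding energy = 79 × 8.688 = 686.352 MeV
Mass defect = 686.352 MeV / (931.5 MeV/amu) = 0.736824 amu
Constituent mass = 35(1.007825) + 44(1.008665) = 79.655135 amu
Atomic mass = 79.655135 − 0.736824 = 78.918311 amu ≈ 78.9183 amu (to 4 decimal places)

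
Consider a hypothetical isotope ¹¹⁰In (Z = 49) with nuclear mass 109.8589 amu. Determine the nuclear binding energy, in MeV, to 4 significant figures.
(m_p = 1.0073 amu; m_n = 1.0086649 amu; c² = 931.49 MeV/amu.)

957.0 MeV

The nucleus contains 49 protons and 110 − 49 = 61 neutrons.
Mass of separated nucleons = 49(1.0073) + 61(1.0086649) = 49.3577 + 61.5285589 = 110.8862589 amu
The mass defect is 110.8862589 − 109.8589 = 1.0273589 amu.
Converting to energy: 1.0273589 amu × 931.49 MeV/amu = 956.975 MeV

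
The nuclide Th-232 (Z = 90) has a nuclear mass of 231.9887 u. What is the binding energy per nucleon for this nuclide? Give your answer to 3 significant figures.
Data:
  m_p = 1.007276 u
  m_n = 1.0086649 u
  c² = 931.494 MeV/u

7.61 MeV/nucleon

Σm = 90·m_p + 142·m_n = 90.654840 + 143.2304158 = 233.8852558 u
The mass defect is 233.8852558 − 231.9887 = 1.8965558 u.
Converting to energy: 1.8965558 u × 931.494 MeV/u = 1766.63 MeV
BE/A = 1766.63 MeV / 232 = 7.6148 MeV/nucleon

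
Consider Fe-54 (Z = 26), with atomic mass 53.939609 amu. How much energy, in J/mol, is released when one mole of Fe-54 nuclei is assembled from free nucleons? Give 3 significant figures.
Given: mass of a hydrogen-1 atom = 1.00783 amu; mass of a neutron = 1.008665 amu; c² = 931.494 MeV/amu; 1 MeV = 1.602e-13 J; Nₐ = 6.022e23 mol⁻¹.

4.55e+13 J/mol

Mass of separated nucleons = 26(1.00783) + 28(1.008665) = 26.20358 + 28.242620 = 54.446200 amu
Δm = 54.446200 − 53.939609 = 0.506591 amu
E_B = 0.506591 × 931.494 = 471.886 MeV
Per nucleus in joules: 471.886 MeV × 1.602e-13 J/MeV = 7.5596e-11 J
Per mole: 7.5596e-11 J × 6.022e23 mol⁻¹ = 4.5524e+13 J/mol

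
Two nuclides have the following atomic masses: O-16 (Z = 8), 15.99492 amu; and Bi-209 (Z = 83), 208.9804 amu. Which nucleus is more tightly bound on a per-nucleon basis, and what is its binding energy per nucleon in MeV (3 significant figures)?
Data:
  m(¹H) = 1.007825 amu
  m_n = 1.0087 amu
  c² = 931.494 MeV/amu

O-16; 7.99 MeV/nucleon

O-16: Σm = 8(1.007825) + 8(1.0087) = 16.132200 amu; Δm = 0.137280 amu; E_B = 127.875 MeV; E_B/A = 7.992 MeV
Bi-209: Σm = 83(1.007825) + 126(1.0087) = 210.745675 amu; Δm = 1.765275 amu; E_B = 1644.34 MeV; E_B/A = 7.868 MeV
O-16 has the higher binding energy per nucleon, so it is the more tightly bound nucleus.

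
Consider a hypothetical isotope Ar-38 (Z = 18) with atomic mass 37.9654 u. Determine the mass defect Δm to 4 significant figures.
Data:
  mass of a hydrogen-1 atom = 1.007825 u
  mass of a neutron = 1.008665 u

0.3488 u

Z = 18, so N = A − Z = 38 − 18 = 20.
Σm = 18·m(¹H) + 20·m_n = 18.140850 + 20.173300 = 38.314150 u
The mass defect is 38.314150 − 37.9654 = 0.348750 u.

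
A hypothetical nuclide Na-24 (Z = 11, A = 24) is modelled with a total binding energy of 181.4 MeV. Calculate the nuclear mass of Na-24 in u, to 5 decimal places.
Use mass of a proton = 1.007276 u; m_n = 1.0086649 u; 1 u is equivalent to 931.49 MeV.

23.99794 u

Mass defect = 181.4 MeV / (931.49 MeV/u) = 0.1947418 u
Constituent mass = 11(1.007276) + 13(1.0086649) = 24.1926797 u
Nuclear mass = 24.1926797 − 0.1947418 = 23.9979379 u ≈ 23.99794 u (to 5 decimal places)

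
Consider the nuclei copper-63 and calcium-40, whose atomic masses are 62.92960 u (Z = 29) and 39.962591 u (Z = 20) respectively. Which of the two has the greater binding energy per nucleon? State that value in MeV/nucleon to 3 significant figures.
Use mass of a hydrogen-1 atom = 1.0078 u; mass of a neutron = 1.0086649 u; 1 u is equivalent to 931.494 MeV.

copper-63: Σm = 29(1.0078) + 34(1.0086649) = 63.5208066 u; Δm = 0.5912066 u; E_B = 550.71 MeV; E_B/A = 8.741 MeV
calcium-40: Σm = 20(1.0078) + 20(1.0086649) = 40.3292980 u; Δm = 0.3667070 u; E_B = 341.59 MeV; E_B/A = 8.540 MeV
copper-63 has the higher binding energy per nucleon, so it is the more tightly bound nucleus.

copper-63; 8.74 MeV/nucleon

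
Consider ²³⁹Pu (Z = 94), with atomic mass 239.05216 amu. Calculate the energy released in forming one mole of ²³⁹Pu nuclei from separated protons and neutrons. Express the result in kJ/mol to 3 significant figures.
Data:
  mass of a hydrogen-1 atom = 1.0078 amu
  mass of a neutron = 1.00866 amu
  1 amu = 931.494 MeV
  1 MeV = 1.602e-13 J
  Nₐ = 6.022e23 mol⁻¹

Total constituent mass: 94 × 1.0078 + 145 × 1.00866 = 240.98890 amu
Mass defect Δm = 240.98890 − 239.05216 = 1.93674 amu
Binding energy = Δm·c² = 1.93674 × 931.494 MeV/amu = 1804.06 MeV
Per nucleus in joules: 1804.06 MeV × 1.602e-13 J/MeV = 2.8901e-10 J
Per mole: 2.8901e-10 J × 6.022e23 mol⁻¹ = 1.7404e+14 J/mol

1.74e+11 kJ/mol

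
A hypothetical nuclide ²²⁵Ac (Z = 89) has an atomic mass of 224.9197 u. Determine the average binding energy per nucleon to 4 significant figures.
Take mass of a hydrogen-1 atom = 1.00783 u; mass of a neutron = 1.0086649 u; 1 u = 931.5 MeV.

8.096 MeV/nucleon

The nucleus contains 89 protons and 225 − 89 = 136 neutrons.
Mass of separated nucleons = 89(1.00783) + 136(1.0086649) = 89.69687 + 137.1784264 = 226.8752964 u
The mass defect is 226.8752964 − 224.9197 = 1.9555964 u.
Converting to energy: 1.9555964 u × 931.5 MeV/u = 1821.64 MeV
Dividing by A = 225 gives 8.096 MeV per nucleon.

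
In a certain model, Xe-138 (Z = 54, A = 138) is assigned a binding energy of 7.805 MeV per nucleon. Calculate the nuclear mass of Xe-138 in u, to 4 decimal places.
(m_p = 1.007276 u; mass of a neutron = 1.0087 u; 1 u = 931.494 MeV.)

Total binding energy = 138 × 7.805 = 1077.090 MeV
Mass defect = 1077.090 MeV / (931.494 MeV/u) = 1.156304 u
Constituent mass = 54(1.007276) + 84(1.0087) = 139.123704 u
Nuclear mass = 139.123704 − 1.156304 = 137.967400 u ≈ 137.9674 u (to 4 decimal places)

137.9674 u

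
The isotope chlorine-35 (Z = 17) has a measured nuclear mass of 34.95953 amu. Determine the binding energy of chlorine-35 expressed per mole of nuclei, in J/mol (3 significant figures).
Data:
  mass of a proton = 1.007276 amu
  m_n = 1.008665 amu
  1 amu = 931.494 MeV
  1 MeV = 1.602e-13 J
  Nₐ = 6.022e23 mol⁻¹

Total constituent mass: 17 × 1.007276 + 18 × 1.008665 = 35.279662 amu
The mass defect is 35.279662 − 34.95953 = 0.320132 amu.
Binding energy = Δm·c² = 0.320132 × 931.494 MeV/amu = 298.201 MeV
Per nucleus in joules: 298.201 MeV × 1.602e-13 J/MeV = 4.7772e-11 J
Per mole: 4.7772e-11 J × 6.022e23 mol⁻¹ = 2.8768e+13 J/mol

2.88e+13 J/mol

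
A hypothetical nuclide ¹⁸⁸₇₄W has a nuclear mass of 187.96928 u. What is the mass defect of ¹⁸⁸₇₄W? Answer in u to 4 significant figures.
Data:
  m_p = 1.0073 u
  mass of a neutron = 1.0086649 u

1.559 u

Total constituent mass: 74 × 1.0073 + 114 × 1.0086649 = 189.5279986 u
Δm = 189.5279986 − 187.96928 = 1.5587186 u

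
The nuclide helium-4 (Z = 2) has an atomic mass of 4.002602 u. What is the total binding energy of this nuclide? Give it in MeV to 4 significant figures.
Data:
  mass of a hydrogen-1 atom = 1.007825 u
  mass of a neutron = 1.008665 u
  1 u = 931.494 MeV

28.30 MeV

With 2 protons and 2 neutrons (A = 4):
Total constituent mass: 2 × 1.007825 + 2 × 1.008665 = 4.032980 u
Δm = 4.032980 − 4.002602 = 0.030378 u
Converting to energy: 0.030378 u × 931.494 MeV/u = 28.2969 MeV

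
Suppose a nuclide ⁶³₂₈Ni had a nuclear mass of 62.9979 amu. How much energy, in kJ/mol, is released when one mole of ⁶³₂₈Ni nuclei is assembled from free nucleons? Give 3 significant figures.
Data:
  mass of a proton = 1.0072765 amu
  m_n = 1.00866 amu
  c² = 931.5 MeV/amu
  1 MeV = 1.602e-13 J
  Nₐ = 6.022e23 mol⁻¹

Z = 28, so N = A − Z = 63 − 28 = 35.
Mass of separated nucleons = 28(1.0072765) + 35(1.00866) = 28.2037420 + 35.30310 = 63.5068420 amu
Mass defect Δm = 63.5068420 − 62.9979 = 0.5089420 amu
E_B = 0.5089420 × 931.5 = 474.079 MeV
Per nucleus in joules: 474.079 MeV × 1.602e-13 J/MeV = 7.5947e-11 J
Per mole: 7.5947e-11 J × 6.022e23 mol⁻¹ = 4.5735e+13 J/mol

4.57e+10 kJ/mol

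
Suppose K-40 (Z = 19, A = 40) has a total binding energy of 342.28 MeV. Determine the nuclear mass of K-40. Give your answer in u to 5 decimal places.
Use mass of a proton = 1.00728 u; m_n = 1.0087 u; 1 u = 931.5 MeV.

Mass defect = 342.28 MeV / (931.5 MeV/u) = 0.3674503 u
Constituent mass = 19(1.00728) + 21(1.0087) = 40.32102 u
Nuclear mass = 40.32102 − 0.3674503 = 39.9535697 u ≈ 39.95357 u (to 5 decimal places)

39.95357 u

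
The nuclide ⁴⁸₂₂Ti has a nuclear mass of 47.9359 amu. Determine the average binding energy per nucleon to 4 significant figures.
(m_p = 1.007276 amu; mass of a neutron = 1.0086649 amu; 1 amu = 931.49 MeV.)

8.722 MeV/nucleon

With 22 protons and 26 neutrons (A = 48):
Σm = 22·m_p + 26·m_n = 22.160072 + 26.2252874 = 48.3853594 amu
The mass defect is 48.3853594 − 47.9359 = 0.4494594 amu.
Converting to energy: 0.4494594 amu × 931.49 MeV/amu = 418.667 MeV
BE/A = 418.667 MeV / 48 = 8.722 MeV/nucleon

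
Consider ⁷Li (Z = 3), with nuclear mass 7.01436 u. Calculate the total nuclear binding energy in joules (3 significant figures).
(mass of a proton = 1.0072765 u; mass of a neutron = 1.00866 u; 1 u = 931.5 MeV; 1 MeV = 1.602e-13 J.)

Total constituent mass: 3 × 1.0072765 + 4 × 1.00866 = 7.0564695 u
The mass defect is 7.0564695 − 7.01436 = 0.0421095 u.
Binding energy = Δm·c² = 0.0421095 × 931.5 MeV/u = 39.2250 MeV
In joules: 39.2250 MeV × 1.602e-13 J/MeV = 6.2838e-12 J

6.28e-12 J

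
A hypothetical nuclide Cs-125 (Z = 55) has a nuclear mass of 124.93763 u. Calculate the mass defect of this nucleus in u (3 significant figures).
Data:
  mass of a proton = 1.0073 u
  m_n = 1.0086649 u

1.07 u

Mass of separated nucleons = 55(1.0073) + 70(1.0086649) = 55.4015 + 70.6065430 = 126.0080430 u
Mass defect Δm = 126.0080430 − 124.93763 = 1.0704130 u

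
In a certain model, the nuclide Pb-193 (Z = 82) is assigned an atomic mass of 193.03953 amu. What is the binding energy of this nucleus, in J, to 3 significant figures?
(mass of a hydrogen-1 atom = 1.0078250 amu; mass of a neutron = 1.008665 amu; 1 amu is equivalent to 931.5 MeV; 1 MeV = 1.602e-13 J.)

Total constituent mass: 82 × 1.0078250 + 111 × 1.008665 = 194.6034650 amu
Δm = 194.6034650 − 193.03953 = 1.5639350 amu
Binding energy = Δm·c² = 1.5639350 × 931.5 MeV/amu = 1456.81 MeV
In joules: 1456.81 MeV × 1.602e-13 J/MeV = 2.3338e-10 J

2.33e-10 J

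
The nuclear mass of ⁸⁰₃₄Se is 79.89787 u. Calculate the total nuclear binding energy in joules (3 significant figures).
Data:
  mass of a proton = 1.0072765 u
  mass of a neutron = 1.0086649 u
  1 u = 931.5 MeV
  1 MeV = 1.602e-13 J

Σm = 34·m_p + 46·m_n = 34.2474010 + 46.3985854 = 80.6459864 u
The mass defect is 80.6459864 − 79.89787 = 0.7481164 u.
Converting to energy: 0.7481164 u × 931.5 MeV/u = 696.870 MeV
In joules: 696.870 MeV × 1.602e-13 J/MeV = 1.1164e-10 J

1.12e-10 J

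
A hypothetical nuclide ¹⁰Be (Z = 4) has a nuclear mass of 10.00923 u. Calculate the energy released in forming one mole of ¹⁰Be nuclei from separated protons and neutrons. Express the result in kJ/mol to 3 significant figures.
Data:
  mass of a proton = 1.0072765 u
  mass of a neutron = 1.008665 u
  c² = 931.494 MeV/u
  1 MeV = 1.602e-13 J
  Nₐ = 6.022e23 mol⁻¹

With 4 protons and 6 neutrons (A = 10):
Mass of separated nucleons = 4(1.0072765) + 6(1.008665) = 4.0291060 + 6.051990 = 10.0810960 u
Δm = 10.0810960 − 10.00923 = 0.0718660 u
Binding energy = Δm·c² = 0.0718660 × 931.494 MeV/u = 66.9427 MeV
Per nucleus in joules: 66.9427 MeV × 1.602e-13 J/MeV = 1.0724e-11 J
Per mole: 1.0724e-11 J × 6.022e23 mol⁻¹ = 6.4580e+12 J/mol

6.46e+09 kJ/mol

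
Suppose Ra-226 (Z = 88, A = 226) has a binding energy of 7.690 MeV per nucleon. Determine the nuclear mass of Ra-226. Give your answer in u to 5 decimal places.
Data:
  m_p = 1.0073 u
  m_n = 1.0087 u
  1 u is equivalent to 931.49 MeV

Total binding energy = 226 × 7.690 = 1737.940 MeV
Mass defect = 1737.940 MeV / (931.49 MeV/u) = 1.8657635 u
Constituent mass = 88(1.0073) + 138(1.0087) = 227.8430 u
Nuclear mass = 227.8430 − 1.8657635 = 225.9772365 u ≈ 225.97724 u (to 5 decimal places)

225.97724 u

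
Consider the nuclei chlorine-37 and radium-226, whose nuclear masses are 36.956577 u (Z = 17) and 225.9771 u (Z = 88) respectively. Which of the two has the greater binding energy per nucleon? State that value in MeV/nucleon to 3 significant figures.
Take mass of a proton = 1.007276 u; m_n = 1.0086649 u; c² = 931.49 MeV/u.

chlorine-37: Σm = 17(1.007276) + 20(1.0086649) = 37.2969900 u; Δm = 0.3404130 u; E_B = 317.09 MeV; E_B/A = 8.570 MeV
radium-226: Σm = 88(1.007276) + 138(1.0086649) = 227.8360442 u; Δm = 1.8589442 u; E_B = 1731.6 MeV; E_B/A = 7.662 MeV
chlorine-37 has the higher binding energy per nucleon, so it is the more tightly bound nucleus.

chlorine-37; 8.57 MeV/nucleon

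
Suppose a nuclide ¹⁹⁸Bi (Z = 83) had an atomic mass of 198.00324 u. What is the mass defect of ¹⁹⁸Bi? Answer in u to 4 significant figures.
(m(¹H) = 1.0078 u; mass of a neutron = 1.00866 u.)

With 83 protons and 115 neutrons (A = 198):
Mass of separated nucleons = 83(1.0078) + 115(1.00866) = 83.6474 + 115.99590 = 199.64330 u
Δm = 199.64330 − 198.00324 = 1.64006 u

1.640 u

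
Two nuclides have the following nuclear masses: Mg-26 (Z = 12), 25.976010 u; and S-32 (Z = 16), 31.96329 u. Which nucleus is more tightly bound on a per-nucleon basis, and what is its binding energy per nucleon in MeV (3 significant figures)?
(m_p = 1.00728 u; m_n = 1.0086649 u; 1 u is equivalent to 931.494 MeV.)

Mg-26: Σm = 12(1.00728) + 14(1.0086649) = 26.2086686 u; Δm = 0.2326586 u; E_B = 216.72 MeV; E_B/A = 8.335 MeV
S-32: Σm = 16(1.00728) + 16(1.0086649) = 32.2551184 u; Δm = 0.2918284 u; E_B = 271.836 MeV; E_B/A = 8.4949 MeV
S-32 has the higher binding energy per nucleon, so it is the more tightly bound nucleus.

S-32; 8.49 MeV/nucleon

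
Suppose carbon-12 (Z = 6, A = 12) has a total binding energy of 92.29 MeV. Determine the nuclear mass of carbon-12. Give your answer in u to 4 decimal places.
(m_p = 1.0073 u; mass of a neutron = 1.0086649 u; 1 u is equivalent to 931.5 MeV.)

11.9967 u

Mass defect = 92.29 MeV / (931.5 MeV/u) = 0.099077 u
Constituent mass = 6(1.0073) + 6(1.0086649) = 12.0957894 u
Nuclear mass = 12.0957894 − 0.099077 = 11.9967124 u ≈ 11.9967 u (to 4 decimal places)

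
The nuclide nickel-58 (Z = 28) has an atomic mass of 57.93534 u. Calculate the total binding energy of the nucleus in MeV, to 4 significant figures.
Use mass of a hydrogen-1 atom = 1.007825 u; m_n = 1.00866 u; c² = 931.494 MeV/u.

506.3 MeV

Total constituent mass: 28 × 1.007825 + 30 × 1.00866 = 58.478900 u
The mass defect is 58.478900 − 57.93534 = 0.543560 u.
Converting to energy: 0.543560 u × 931.494 MeV/u = 506.323 MeV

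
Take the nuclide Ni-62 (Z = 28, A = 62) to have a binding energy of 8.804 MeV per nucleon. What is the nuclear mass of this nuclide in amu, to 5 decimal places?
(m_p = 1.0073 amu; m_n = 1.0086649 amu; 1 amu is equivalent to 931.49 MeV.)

Total binding energy = 62 × 8.804 = 545.848 MeV
Mass defect = 545.848 MeV / (931.49 MeV/amu) = 0.5859945 amu
Constituent mass = 28(1.0073) + 34(1.0086649) = 62.4990066 amu
Nuclear mass = 62.4990066 − 0.5859945 = 61.9130121 amu ≈ 61.91301 amu (to 5 decimal places)

61.91301 amu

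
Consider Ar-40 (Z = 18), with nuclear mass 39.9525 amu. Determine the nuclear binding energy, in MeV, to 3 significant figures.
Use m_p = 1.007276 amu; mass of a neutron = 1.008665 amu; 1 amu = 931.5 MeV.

344 MeV

The nucleus contains 18 protons and 40 − 18 = 22 neutrons.
Total constituent mass: 18 × 1.007276 + 22 × 1.008665 = 40.321598 amu
Mass defect Δm = 40.321598 − 39.9525 = 0.369098 amu
Binding energy = Δm·c² = 0.369098 × 931.5 MeV/amu = 343.815 MeV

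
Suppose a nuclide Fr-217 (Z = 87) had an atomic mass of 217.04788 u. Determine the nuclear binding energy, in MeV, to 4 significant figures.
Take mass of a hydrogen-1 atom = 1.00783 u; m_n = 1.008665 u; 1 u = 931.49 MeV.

Z = 87, so N = A − Z = 217 − 87 = 130.
Σm = 87·m(¹H) + 130·m_n = 87.68121 + 131.126450 = 218.807660 u
The mass defect is 218.807660 − 217.04788 = 1.759780 u.
Binding energy = Δm·c² = 1.759780 × 931.49 MeV/u = 1639.22 MeV

1639 MeV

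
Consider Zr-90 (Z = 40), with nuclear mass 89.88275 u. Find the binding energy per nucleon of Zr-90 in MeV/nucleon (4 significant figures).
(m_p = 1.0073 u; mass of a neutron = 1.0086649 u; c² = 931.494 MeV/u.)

8.720 MeV/nucleon

The nucleus contains 40 protons and 90 − 40 = 50 neutrons.
Σm = 40·m_p + 50·m_n = 40.2920 + 50.4332450 = 90.7252450 u
The mass defect is 90.7252450 − 89.88275 = 0.8424950 u.
E_B = 0.8424950 × 931.494 = 784.779 MeV
Dividing by A = 90 gives 8.720 MeV per nucleon.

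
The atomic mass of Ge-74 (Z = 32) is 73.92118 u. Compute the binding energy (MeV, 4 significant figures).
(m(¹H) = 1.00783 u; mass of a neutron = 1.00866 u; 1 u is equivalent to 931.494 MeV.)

The nucleus contains 32 protons and 74 − 32 = 42 neutrons.
Σm = 32·m(¹H) + 42·m_n = 32.25056 + 42.36372 = 74.61428 u
Mass defect Δm = 74.61428 − 73.92118 = 0.69310 u
Converting to energy: 0.69310 u × 931.494 MeV/u = 645.618 MeV

645.6 MeV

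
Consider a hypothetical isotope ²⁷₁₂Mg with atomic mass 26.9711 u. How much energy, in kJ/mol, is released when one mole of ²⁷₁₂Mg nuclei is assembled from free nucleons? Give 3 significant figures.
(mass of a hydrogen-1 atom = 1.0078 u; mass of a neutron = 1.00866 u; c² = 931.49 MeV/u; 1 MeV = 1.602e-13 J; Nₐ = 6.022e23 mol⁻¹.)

2.27e+10 kJ/mol

With 12 protons and 15 neutrons (A = 27):
Total constituent mass: 12 × 1.0078 + 15 × 1.00866 = 27.22350 u
Mass defect Δm = 27.22350 − 26.9711 = 0.25240 u
Converting to energy: 0.25240 u × 931.49 MeV/u = 235.108 MeV
Per nucleus in joules: 235.108 MeV × 1.602e-13 J/MeV = 3.7664e-11 J
Per mole: 3.7664e-11 J × 6.022e23 mol⁻¹ = 2.2681e+13 J/mol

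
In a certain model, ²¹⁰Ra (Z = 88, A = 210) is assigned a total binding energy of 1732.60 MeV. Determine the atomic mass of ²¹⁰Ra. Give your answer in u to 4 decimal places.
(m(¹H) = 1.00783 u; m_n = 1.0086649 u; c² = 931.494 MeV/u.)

209.8861 u

Mass defect = 1732.60 MeV / (931.494 MeV/u) = 1.860023 u
Constituent mass = 88(1.00783) + 122(1.0086649) = 211.7461578 u
Atomic mass = 211.7461578 − 1.860023 = 209.8861348 u ≈ 209.8861 u (to 4 decimal places)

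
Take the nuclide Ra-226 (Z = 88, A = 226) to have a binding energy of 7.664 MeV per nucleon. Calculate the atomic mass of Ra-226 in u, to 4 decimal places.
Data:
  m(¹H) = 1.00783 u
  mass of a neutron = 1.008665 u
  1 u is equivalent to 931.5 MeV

Total binding energy = 226 × 7.664 = 1732.064 MeV
Mass defect = 1732.064 MeV / (931.5 MeV/u) = 1.859435 u
Constituent mass = 88(1.00783) + 138(1.008665) = 227.884810 u
Atomic mass = 227.884810 − 1.859435 = 226.025375 u ≈ 226.0254 u (to 4 decimal places)

226.0254 u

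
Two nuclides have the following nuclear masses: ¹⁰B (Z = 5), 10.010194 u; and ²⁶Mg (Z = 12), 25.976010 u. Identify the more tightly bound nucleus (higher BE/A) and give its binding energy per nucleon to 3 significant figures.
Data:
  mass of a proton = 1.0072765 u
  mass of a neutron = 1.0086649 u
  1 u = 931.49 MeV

²⁶Mg; 8.33 MeV/nucleon

¹⁰B: Σm = 5(1.0072765) + 5(1.0086649) = 10.0797070 u; Δm = 0.0695130 u; E_B = 64.751 MeV; E_B/A = 6.475 MeV
²⁶Mg: Σm = 12(1.0072765) + 14(1.0086649) = 26.2086266 u; Δm = 0.2326166 u; E_B = 216.68 MeV; E_B/A = 8.334 MeV
²⁶Mg has the higher binding energy per nucleon, so it is the more tightly bound nucleus.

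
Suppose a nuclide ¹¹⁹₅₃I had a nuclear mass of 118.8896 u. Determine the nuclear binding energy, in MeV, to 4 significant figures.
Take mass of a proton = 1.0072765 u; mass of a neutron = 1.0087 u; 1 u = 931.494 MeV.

996.9 MeV

Z = 53, so N = A − Z = 119 − 53 = 66.
Mass of separated nucleons = 53(1.0072765) + 66(1.0087) = 53.3856545 + 66.5742 = 119.9598545 u
Mass defect Δm = 119.9598545 − 118.8896 = 1.0702545 u
Converting to energy: 1.0702545 u × 931.494 MeV/u = 996.936 MeV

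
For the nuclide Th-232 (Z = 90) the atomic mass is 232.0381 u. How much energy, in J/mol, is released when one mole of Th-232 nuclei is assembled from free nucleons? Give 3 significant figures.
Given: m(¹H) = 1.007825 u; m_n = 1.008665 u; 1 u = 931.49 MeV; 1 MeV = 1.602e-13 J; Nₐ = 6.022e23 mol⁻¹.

1.70e+14 J/mol

With 90 protons and 142 neutrons (A = 232):
Total constituent mass: 90 × 1.007825 + 142 × 1.008665 = 233.934680 u
Mass defect Δm = 233.934680 − 232.0381 = 1.896580 u
Binding energy = Δm·c² = 1.896580 × 931.49 MeV/u = 1766.65 MeV
Per nucleus in joules: 1766.65 MeV × 1.602e-13 J/MeV = 2.8302e-10 J
Per mole: 2.8302e-10 J × 6.022e23 mol⁻¹ = 1.7043e+14 J/mol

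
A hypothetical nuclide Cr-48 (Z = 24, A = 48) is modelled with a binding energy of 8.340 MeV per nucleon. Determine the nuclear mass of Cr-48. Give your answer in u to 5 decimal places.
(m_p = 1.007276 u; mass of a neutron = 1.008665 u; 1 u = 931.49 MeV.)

47.95282 u

Total binding energy = 48 × 8.340 = 400.320 MeV
Mass defect = 400.320 MeV / (931.49 MeV/u) = 0.4297631 u
Constituent mass = 24(1.007276) + 24(1.008665) = 48.382584 u
Nuclear mass = 48.382584 − 0.4297631 = 47.9528209 u ≈ 47.95282 u (to 5 decimal places)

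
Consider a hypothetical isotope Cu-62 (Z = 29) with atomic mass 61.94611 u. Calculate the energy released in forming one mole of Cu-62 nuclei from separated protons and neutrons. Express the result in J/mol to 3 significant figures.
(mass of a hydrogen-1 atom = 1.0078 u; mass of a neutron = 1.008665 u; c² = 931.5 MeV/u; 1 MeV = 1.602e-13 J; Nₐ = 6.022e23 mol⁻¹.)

5.09e+13 J/mol

The nucleus contains 29 protons and 62 − 29 = 33 neutrons.
Total constituent mass: 29 × 1.0078 + 33 × 1.008665 = 62.512145 u
Mass defect Δm = 62.512145 − 61.94611 = 0.566035 u
Converting to energy: 0.566035 u × 931.5 MeV/u = 527.262 MeV
Per nucleus in joules: 527.262 MeV × 1.602e-13 J/MeV = 8.4467e-11 J
Per mole: 8.4467e-11 J × 6.022e23 mol⁻¹ = 5.0866e+13 J/mol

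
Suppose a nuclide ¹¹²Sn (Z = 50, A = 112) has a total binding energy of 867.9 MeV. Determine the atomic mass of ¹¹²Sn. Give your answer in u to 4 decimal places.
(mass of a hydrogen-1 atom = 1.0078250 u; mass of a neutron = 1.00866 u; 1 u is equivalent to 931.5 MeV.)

111.9964 u

Mass defect = 867.9 MeV / (931.5 MeV/u) = 0.931723 u
Constituent mass = 50(1.0078250) + 62(1.00866) = 112.9281700 u
Atomic mass = 112.9281700 − 0.931723 = 111.9964470 u ≈ 111.9964 u (to 4 decimal places)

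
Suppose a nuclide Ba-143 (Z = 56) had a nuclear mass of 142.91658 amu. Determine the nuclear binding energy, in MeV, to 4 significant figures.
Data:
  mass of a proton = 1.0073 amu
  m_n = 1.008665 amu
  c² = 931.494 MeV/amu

Z = 56, so N = A − Z = 143 − 56 = 87.
Σm = 56·m_p + 87·m_n = 56.4088 + 87.753855 = 144.162655 amu
The mass defect is 144.162655 − 142.91658 = 1.246075 amu.
E_B = 1.246075 × 931.494 = 1160.71 MeV

1161 MeV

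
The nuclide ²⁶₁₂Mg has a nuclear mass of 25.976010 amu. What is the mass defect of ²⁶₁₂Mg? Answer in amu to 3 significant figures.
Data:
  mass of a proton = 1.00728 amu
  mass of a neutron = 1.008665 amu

With 12 protons and 14 neutrons (A = 26):
Total constituent mass: 12 × 1.00728 + 14 × 1.008665 = 26.208670 amu
Δm = 26.208670 − 25.976010 = 0.232660 amu

0.233 amu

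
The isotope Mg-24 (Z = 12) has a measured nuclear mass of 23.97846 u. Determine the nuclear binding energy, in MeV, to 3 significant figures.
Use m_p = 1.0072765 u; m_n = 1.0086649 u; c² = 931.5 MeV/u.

Z = 12, so N = A − Z = 24 − 12 = 12.
Mass of separated nucleons = 12(1.0072765) + 12(1.0086649) = 12.0873180 + 12.1039788 = 24.1912968 u
Mass defect Δm = 24.1912968 − 23.97846 = 0.2128368 u
Binding energy = Δm·c² = 0.2128368 × 931.5 MeV/u = 198.257 MeV

198 MeV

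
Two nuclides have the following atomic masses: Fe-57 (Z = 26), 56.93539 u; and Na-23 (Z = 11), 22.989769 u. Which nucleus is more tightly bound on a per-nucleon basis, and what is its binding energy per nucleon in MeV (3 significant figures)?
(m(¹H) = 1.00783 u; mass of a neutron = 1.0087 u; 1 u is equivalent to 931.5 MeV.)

Fe-57: Σm = 26(1.00783) + 31(1.0087) = 57.47328 u; Δm = 0.53789 u; E_B = 501.04 MeV; E_B/A = 8.790 MeV
Na-23: Σm = 11(1.00783) + 12(1.0087) = 23.19053 u; Δm = 0.200761 u; E_B = 187.01 MeV; E_B/A = 8.131 MeV
Fe-57 has the higher binding energy per nucleon, so it is the more tightly bound nucleus.

Fe-57; 8.79 MeV/nucleon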